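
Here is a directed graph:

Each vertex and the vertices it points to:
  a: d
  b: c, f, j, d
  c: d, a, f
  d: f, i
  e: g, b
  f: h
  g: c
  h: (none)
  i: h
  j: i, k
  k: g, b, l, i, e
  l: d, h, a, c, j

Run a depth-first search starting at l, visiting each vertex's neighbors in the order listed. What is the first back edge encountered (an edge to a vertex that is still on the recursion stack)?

DFS from l (visiting each vertex's neighbors in the order listed); mark gray on enter, black on exit:
l gray
  d gray
    f gray
      h gray
      h black
    f black
    i gray
      i→h: h black — skip
    i black
  d black
  l→h: h black — skip
  a gray
    a→d: d black — skip
  a black
  c gray
    c→d: d black — skip
    c→a: a black — skip
    c→f: f black — skip
  c black
  j gray
    j→i: i black — skip
    k gray
      g gray
        g→c: c black — skip
      g black
      b gray
        b→c: c black — skip
        b→f: f black — skip
        b→j: j is gray → back edge
First back edge: b → j.

b→j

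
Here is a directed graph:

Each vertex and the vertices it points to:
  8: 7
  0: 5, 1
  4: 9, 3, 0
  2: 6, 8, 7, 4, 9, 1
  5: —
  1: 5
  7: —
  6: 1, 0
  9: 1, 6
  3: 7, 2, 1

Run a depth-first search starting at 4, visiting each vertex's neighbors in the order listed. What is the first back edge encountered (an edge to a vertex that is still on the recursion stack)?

DFS from 4 (visiting each vertex's neighbors in the order listed); mark gray on enter, black on exit:
4 gray
  9 gray
    1 gray
      5 gray
      5 black
    1 black
    6 gray
      6→1: 1 black — skip
      0 gray
        0→5: 5 black — skip
        0→1: 1 black — skip
      0 black
    6 black
  9 black
  3 gray
    7 gray
    7 black
    2 gray
      2→6: 6 black — skip
      8 gray
        8→7: 7 black — skip
      8 black
      2→7: 7 black — skip
      2→4: 4 is gray → back edge
First back edge: 2 → 4.

2->4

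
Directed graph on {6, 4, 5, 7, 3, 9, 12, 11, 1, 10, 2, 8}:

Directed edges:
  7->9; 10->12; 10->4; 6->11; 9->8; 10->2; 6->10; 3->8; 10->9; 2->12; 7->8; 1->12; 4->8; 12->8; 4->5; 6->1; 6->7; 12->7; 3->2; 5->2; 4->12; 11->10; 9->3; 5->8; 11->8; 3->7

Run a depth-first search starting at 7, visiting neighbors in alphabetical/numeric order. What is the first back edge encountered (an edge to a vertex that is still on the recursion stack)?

12->7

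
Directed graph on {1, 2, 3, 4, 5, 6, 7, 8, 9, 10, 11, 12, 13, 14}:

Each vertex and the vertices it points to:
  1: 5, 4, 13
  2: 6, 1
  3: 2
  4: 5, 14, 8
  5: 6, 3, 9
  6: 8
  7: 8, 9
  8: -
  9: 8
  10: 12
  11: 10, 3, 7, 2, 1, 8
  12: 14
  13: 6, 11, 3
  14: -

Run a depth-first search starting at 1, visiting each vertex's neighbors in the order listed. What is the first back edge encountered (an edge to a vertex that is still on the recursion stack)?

DFS from 1 (visiting each vertex's neighbors in the order listed); mark gray on enter, black on exit:
1 gray
  5 gray
    6 gray
      8 gray
      8 black
    6 black
    3 gray
      2 gray
        2→6: 6 black — skip
        2→1: 1 is gray → back edge
First back edge: 2 → 1.

2→1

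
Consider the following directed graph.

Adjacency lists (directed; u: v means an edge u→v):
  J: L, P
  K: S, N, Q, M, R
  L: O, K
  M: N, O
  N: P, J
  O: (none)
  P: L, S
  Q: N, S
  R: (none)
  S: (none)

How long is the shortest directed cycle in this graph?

For each vertex v, BFS finds the shortest path from v back to v.
The shortest such closed walk is L → K → N → J → L, length 4.

4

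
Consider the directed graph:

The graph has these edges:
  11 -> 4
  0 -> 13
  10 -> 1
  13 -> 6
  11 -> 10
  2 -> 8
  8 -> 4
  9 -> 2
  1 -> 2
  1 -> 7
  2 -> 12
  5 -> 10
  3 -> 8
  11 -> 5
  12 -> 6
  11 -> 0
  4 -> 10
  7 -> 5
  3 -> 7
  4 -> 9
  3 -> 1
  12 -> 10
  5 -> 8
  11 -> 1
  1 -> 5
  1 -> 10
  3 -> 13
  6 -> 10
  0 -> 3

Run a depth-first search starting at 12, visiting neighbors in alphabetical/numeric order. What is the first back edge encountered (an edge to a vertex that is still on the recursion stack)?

DFS from 12 (visiting neighbors in alphabetical/numeric order); mark gray on enter, black on exit:
12 gray
  6 gray
    10 gray
      1 gray
        2 gray
          8 gray
            4 gray
              9 gray
                9→2: 2 is gray → back edge
First back edge: 9 → 2.

9→2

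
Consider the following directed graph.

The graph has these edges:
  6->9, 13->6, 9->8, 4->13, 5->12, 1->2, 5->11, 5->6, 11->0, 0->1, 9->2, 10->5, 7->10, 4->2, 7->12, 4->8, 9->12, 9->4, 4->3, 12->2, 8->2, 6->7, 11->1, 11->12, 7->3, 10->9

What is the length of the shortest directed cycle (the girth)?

4

For each vertex v, BFS finds the shortest path from v back to v.
The shortest such closed walk is 10 → 5 → 6 → 7 → 10, length 4.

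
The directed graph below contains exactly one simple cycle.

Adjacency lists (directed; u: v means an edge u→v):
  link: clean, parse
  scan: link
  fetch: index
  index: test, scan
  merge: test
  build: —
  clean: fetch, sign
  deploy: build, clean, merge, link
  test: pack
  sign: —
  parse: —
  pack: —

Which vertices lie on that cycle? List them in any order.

DFS with gray/black marking from clean:
clean gray
  fetch gray
    index gray
      test gray
        pack gray
        pack black
      test black
      scan gray
        link gray
          link→clean: clean is gray → back edge
Back edge closes the cycle clean → fetch → index → scan → link → clean; its vertices are {link, scan, clean, fetch, index}.

link, scan, clean, fetch, index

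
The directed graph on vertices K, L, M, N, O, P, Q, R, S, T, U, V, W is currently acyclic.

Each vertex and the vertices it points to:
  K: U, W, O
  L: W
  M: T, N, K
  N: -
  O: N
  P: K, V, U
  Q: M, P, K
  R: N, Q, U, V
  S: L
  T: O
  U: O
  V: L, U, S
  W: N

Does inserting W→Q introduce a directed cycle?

Adding W→Q creates a cycle iff Q can already reach W.
Path from Q: Q → K → W.
So Q → … → W → Q is a cycle.

Yes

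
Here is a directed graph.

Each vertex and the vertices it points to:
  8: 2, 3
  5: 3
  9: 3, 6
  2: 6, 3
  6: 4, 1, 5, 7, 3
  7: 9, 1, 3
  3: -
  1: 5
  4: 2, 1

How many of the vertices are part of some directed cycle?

5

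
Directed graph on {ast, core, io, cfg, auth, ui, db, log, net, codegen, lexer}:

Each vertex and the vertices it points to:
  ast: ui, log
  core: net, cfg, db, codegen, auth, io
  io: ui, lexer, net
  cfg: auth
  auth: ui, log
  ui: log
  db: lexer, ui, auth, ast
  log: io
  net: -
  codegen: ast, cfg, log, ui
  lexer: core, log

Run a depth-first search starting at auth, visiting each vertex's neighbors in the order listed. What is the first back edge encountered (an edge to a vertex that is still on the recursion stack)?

io→ui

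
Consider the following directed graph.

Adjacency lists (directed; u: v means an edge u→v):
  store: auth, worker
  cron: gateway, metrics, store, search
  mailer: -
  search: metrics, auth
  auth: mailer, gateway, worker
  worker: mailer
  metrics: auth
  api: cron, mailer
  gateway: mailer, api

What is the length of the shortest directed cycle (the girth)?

3

For each vertex v, BFS finds the shortest path from v back to v.
The shortest such closed walk is api → cron → gateway → api, length 3.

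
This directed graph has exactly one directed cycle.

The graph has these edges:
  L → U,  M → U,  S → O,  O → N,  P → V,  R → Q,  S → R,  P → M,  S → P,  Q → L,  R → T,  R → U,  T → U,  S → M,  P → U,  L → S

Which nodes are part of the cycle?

L, Q, R, S

DFS with gray/black marking from S:
S gray
  P gray
    U gray
    U black
    V gray
    V black
    M gray
      M→U: U black — skip
    M black
  P black
  S→M: M black — skip
  O gray
    N gray
    N black
  O black
  R gray
    Q gray
      L gray
        L→S: S is gray → back edge
Back edge closes the cycle S → R → Q → L → S; its vertices are {L, Q, R, S}.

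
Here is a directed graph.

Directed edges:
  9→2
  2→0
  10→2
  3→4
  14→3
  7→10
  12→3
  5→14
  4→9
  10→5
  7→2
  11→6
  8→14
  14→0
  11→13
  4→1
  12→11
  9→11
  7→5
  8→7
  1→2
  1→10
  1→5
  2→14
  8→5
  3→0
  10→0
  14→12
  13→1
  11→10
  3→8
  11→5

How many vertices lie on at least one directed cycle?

13

A vertex is on a directed cycle iff it belongs to a strongly connected component of size ≥ 2 (or has a self-loop).
The vertices on cycles are {1, 2, 3, 4, 5, 7, 8, 9, 10, 11, 12, 13, 14} — 13 in total.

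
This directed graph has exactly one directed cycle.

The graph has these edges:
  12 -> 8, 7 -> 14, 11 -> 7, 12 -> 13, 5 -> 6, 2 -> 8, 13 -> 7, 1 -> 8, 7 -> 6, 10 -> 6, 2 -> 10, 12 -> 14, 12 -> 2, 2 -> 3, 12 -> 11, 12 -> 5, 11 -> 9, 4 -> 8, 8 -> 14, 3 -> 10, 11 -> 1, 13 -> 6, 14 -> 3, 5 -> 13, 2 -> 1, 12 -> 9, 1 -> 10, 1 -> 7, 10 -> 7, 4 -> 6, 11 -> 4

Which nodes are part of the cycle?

3, 7, 10, 14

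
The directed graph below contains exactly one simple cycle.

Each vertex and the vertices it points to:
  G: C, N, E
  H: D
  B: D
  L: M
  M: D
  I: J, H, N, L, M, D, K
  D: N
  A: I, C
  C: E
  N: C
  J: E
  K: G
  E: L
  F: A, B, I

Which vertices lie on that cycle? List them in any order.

DFS with gray/black marking from L:
L gray
  M gray
    D gray
      N gray
        C gray
          E gray
            E→L: L is gray → back edge
Back edge closes the cycle L → M → D → N → C → E → L; its vertices are {C, D, E, L, M, N}.

C, D, E, L, M, N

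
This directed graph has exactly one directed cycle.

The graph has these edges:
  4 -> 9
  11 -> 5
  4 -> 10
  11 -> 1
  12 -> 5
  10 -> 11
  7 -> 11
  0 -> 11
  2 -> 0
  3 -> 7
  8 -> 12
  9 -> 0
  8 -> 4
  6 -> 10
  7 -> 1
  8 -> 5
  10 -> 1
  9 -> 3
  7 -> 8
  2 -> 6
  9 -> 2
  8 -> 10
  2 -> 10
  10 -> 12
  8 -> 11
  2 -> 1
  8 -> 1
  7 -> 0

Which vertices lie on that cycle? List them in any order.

3, 4, 7, 8, 9

DFS with gray/black marking from 9:
9 gray
  3 gray
    7 gray
      11 gray
        1 gray
        1 black
        5 gray
        5 black
      11 black
      7→1: 1 black — skip
      0 gray
        0→11: 11 black — skip
      0 black
      8 gray
        8→11: 11 black — skip
        8→1: 1 black — skip
        10 gray
          12 gray
            12→5: 5 black — skip
          12 black
          10→11: 11 black — skip
          10→1: 1 black — skip
        10 black
        8→12: 12 black — skip
        4 gray
          4→9: 9 is gray → back edge
Back edge closes the cycle 9 → 3 → 7 → 8 → 4 → 9; its vertices are {3, 4, 7, 8, 9}.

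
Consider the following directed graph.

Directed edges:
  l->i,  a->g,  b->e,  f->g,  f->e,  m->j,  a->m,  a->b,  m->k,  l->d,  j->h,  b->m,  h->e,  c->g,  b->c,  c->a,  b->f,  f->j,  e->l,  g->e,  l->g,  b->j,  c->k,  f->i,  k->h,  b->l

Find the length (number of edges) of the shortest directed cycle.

3

For each vertex v, BFS finds the shortest path from v back to v.
The shortest such closed walk is b → c → a → b, length 3.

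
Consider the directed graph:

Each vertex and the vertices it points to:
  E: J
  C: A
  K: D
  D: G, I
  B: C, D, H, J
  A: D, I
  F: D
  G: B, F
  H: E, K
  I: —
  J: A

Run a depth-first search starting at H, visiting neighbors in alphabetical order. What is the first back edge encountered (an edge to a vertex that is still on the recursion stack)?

DFS from H (visiting neighbors in alphabetical order); mark gray on enter, black on exit:
H gray
  E gray
    J gray
      A gray
        D gray
          G gray
            B gray
              C gray
                C→A: A is gray → back edge
First back edge: C → A.

C→A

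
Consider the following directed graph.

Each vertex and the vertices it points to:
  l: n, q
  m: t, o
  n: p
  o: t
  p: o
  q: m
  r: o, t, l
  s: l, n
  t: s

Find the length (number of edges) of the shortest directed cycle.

5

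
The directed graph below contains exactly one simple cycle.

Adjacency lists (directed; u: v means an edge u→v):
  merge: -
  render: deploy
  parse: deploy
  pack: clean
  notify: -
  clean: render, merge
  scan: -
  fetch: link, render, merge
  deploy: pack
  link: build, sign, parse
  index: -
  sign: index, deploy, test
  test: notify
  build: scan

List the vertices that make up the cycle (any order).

pack, clean, deploy, render

DFS with gray/black marking from deploy:
deploy gray
  pack gray
    clean gray
      render gray
        render→deploy: deploy is gray → back edge
Back edge closes the cycle deploy → pack → clean → render → deploy; its vertices are {pack, clean, deploy, render}.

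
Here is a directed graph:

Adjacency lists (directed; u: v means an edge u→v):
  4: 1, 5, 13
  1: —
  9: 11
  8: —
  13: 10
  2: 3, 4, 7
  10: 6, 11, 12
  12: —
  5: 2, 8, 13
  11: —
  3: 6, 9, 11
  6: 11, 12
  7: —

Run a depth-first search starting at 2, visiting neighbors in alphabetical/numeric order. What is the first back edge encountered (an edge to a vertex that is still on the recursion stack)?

5→2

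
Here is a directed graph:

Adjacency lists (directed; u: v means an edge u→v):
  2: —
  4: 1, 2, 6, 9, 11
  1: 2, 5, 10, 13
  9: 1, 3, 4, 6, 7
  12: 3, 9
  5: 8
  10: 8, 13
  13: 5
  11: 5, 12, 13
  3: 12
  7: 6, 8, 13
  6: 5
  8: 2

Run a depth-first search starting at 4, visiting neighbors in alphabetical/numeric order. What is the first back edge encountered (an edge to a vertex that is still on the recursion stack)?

12->3

DFS from 4 (visiting neighbors in alphabetical/numeric order); mark gray on enter, black on exit:
4 gray
  1 gray
    2 gray
    2 black
    5 gray
      8 gray
        8→2: 2 black — skip
      8 black
    5 black
    10 gray
      10→8: 8 black — skip
      13 gray
        13→5: 5 black — skip
      13 black
    10 black
    1→13: 13 black — skip
  1 black
  4→2: 2 black — skip
  6 gray
    6→5: 5 black — skip
  6 black
  9 gray
    9→1: 1 black — skip
    3 gray
      12 gray
        12→3: 3 is gray → back edge
First back edge: 12 → 3.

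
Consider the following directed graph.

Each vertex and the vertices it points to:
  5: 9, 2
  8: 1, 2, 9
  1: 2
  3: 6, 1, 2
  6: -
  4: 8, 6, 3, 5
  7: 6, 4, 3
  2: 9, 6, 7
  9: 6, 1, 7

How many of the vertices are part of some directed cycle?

8

A vertex is on a directed cycle iff it belongs to a strongly connected component of size ≥ 2 (or has a self-loop).
The vertices on cycles are {1, 2, 3, 4, 5, 7, 8, 9} — 8 in total.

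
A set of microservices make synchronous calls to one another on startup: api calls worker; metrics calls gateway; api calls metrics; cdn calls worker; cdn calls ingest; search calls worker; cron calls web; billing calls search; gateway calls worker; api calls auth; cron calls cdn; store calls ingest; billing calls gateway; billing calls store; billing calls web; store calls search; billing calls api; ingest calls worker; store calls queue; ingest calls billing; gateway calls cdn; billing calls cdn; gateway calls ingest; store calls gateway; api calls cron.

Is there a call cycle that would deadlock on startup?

Yes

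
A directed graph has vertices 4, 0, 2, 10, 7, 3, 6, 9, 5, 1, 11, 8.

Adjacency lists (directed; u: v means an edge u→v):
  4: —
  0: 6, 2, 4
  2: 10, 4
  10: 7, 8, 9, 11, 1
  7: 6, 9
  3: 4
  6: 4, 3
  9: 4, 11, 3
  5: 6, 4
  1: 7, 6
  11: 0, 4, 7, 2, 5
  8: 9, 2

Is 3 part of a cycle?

3 lies on a cycle iff there is a path from 3 back to itself.
Exploring from 3, it never reaches itself; equivalently, its strongly connected component is a singleton.

No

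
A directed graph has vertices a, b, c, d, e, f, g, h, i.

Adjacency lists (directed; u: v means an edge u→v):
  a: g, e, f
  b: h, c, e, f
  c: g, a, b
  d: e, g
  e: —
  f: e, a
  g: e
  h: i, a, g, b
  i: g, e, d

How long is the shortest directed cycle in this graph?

For each vertex v, BFS finds the shortest path from v back to v.
The shortest such closed walk is b → c → b, length 2.

2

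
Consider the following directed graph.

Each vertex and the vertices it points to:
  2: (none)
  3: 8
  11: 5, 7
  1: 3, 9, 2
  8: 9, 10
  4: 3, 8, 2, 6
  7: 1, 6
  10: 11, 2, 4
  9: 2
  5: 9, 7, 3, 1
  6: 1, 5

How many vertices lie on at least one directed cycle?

A vertex is on a directed cycle iff it belongs to a strongly connected component of size ≥ 2 (or has a self-loop).
The vertices on cycles are {1, 3, 4, 5, 6, 7, 8, 10, 11} — 9 in total.

9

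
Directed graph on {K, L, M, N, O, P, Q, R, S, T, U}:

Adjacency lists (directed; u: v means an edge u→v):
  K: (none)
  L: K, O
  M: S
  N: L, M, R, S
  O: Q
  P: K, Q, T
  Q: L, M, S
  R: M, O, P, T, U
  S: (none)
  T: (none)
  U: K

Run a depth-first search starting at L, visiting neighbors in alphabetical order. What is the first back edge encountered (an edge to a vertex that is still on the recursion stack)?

DFS from L (visiting neighbors in alphabetical order); mark gray on enter, black on exit:
L gray
  K gray
  K black
  O gray
    Q gray
      Q→L: L is gray → back edge
First back edge: Q → L.

Q→L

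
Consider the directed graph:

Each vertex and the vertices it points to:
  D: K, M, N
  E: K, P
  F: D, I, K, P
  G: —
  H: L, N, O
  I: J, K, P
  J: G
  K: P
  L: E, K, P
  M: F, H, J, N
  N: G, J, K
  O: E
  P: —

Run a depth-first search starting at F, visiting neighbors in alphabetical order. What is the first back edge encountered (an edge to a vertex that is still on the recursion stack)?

M->F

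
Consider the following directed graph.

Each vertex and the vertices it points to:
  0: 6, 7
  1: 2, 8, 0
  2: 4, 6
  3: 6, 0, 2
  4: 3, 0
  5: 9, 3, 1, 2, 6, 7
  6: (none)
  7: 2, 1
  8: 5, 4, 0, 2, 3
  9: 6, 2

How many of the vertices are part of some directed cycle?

9

A vertex is on a directed cycle iff it belongs to a strongly connected component of size ≥ 2 (or has a self-loop).
The vertices on cycles are {0, 1, 2, 3, 4, 5, 7, 8, 9} — 9 in total.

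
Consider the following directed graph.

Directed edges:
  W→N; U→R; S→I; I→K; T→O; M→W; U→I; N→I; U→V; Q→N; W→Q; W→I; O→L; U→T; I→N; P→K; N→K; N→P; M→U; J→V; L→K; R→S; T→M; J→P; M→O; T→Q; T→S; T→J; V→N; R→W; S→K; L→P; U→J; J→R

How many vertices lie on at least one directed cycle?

5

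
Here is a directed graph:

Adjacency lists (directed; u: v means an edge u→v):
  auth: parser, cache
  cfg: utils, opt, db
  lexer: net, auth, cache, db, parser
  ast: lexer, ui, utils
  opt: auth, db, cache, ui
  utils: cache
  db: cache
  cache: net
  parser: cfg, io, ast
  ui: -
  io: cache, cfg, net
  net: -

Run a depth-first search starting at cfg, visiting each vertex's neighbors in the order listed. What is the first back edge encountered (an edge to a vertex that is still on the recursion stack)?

DFS from cfg (visiting each vertex's neighbors in the order listed); mark gray on enter, black on exit:
cfg gray
  utils gray
    cache gray
      net gray
      net black
    cache black
  utils black
  opt gray
    auth gray
      parser gray
        parser→cfg: cfg is gray → back edge
First back edge: parser → cfg.

parser→cfg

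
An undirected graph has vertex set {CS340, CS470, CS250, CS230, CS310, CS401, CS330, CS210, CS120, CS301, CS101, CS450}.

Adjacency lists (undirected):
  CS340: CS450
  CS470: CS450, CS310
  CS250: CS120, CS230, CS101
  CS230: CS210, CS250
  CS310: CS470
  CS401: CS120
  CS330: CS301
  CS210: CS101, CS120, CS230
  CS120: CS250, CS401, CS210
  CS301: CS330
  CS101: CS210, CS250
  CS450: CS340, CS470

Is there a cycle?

Yes

DFS, tracking each vertex's parent; an edge to a visited non-parent vertex closes a cycle.
Start from CS310:
visit CS310 (parent –)
  visit CS470 (parent CS310)
    visit CS450 (parent CS470)
      visit CS340 (parent CS450)
        CS340–CS450: parent, skip
      CS450–CS470: parent, skip
    CS470–CS310: parent, skip
visit CS250 (parent –)
  visit CS120 (parent CS250)
    CS120–CS250: parent, skip
    visit CS401 (parent CS120)
      CS401–CS120: parent, skip
    visit CS210 (parent CS120)
      visit CS101 (parent CS210)
        CS101–CS210: parent, skip
        CS101–CS250: CS250 visited and ≠ parent → cycle
Cycle: CS250 – CS120 – CS210 – CS101 – CS250.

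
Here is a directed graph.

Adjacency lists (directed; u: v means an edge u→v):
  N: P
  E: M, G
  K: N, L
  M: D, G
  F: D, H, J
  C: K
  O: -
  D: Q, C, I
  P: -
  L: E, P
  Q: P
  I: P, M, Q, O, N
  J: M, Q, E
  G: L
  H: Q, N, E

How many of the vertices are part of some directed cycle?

A vertex is on a directed cycle iff it belongs to a strongly connected component of size ≥ 2 (or has a self-loop).
The vertices on cycles are {C, D, E, G, I, K, L, M} — 8 in total.

8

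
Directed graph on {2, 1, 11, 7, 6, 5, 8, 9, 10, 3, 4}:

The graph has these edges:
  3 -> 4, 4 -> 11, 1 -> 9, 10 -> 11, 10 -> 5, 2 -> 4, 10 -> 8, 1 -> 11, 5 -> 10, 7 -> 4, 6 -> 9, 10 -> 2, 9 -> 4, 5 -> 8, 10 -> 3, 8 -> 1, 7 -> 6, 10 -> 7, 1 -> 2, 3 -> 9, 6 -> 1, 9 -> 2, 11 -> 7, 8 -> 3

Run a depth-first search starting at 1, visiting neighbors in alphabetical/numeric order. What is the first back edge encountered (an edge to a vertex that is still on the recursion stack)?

DFS from 1 (visiting neighbors in alphabetical/numeric order); mark gray on enter, black on exit:
1 gray
  2 gray
    4 gray
      11 gray
        7 gray
          7→4: 4 is gray → back edge
First back edge: 7 → 4.

7->4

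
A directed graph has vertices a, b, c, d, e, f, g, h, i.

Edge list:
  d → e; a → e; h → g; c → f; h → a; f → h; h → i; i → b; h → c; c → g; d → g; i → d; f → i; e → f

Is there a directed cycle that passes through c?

c is on a cycle iff c can reach itself via ≥1 edge.
c → f → h → c — yes.

Yes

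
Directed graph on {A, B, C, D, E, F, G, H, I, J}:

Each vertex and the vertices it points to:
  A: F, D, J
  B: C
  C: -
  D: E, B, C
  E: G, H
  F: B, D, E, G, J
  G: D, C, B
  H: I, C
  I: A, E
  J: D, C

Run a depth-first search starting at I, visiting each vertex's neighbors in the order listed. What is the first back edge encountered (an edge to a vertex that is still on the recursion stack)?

G->D

DFS from I (visiting each vertex's neighbors in the order listed); mark gray on enter, black on exit:
I gray
  A gray
    F gray
      B gray
        C gray
        C black
      B black
      D gray
        E gray
          G gray
            G→D: D is gray → back edge
First back edge: G → D.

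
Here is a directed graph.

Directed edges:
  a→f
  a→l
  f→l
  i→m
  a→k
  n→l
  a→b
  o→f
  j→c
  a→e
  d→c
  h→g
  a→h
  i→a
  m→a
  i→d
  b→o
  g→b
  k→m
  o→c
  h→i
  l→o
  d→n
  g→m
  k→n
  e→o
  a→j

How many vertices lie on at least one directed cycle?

9

A vertex is on a directed cycle iff it belongs to a strongly connected component of size ≥ 2 (or has a self-loop).
The vertices on cycles are {a, f, g, h, i, k, l, m, o} — 9 in total.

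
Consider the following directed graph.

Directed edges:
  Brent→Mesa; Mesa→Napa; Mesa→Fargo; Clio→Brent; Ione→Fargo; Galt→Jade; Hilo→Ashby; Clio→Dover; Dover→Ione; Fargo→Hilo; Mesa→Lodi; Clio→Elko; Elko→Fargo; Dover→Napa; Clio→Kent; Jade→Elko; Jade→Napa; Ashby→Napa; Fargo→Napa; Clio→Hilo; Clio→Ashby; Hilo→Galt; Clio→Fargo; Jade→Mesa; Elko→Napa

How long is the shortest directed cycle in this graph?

5

For each vertex v, BFS finds the shortest path from v back to v.
The shortest such closed walk is Hilo → Galt → Jade → Mesa → Fargo → Hilo, length 5.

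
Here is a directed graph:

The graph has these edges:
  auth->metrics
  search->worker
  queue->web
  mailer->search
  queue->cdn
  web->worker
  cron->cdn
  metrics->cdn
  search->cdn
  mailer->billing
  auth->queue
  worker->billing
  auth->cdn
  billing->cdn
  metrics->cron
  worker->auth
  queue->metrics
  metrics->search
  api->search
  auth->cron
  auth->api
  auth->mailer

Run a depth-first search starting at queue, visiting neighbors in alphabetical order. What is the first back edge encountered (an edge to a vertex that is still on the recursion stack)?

DFS from queue (visiting neighbors in alphabetical order); mark gray on enter, black on exit:
queue gray
  cdn gray
  cdn black
  metrics gray
    metrics→cdn: cdn black — skip
    cron gray
      cron→cdn: cdn black — skip
    cron black
    search gray
      search→cdn: cdn black — skip
      worker gray
        auth gray
          api gray
            api→search: search is gray → back edge
First back edge: api → search.

api→search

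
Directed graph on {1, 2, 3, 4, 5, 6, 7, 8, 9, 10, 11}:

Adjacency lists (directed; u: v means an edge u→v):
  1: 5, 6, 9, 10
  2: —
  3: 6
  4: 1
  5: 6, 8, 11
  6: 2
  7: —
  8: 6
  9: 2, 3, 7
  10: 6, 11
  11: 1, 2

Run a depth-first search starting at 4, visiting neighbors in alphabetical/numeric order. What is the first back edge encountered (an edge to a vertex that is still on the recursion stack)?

11->1

DFS from 4 (visiting neighbors in alphabetical/numeric order); mark gray on enter, black on exit:
4 gray
  1 gray
    5 gray
      6 gray
        2 gray
        2 black
      6 black
      8 gray
        8→6: 6 black — skip
      8 black
      11 gray
        11→1: 1 is gray → back edge
First back edge: 11 → 1.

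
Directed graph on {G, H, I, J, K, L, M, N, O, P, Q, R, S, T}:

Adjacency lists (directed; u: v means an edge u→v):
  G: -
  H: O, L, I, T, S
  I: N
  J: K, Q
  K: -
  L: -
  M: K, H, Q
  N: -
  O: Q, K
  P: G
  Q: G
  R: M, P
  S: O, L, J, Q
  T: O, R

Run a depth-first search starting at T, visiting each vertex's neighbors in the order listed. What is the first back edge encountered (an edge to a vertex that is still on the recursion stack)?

DFS from T (visiting each vertex's neighbors in the order listed); mark gray on enter, black on exit:
T gray
  O gray
    Q gray
      G gray
      G black
    Q black
    K gray
    K black
  O black
  R gray
    M gray
      M→K: K black — skip
      H gray
        H→O: O black — skip
        L gray
        L black
        I gray
          N gray
          N black
        I black
        H→T: T is gray → back edge
First back edge: H → T.

H→T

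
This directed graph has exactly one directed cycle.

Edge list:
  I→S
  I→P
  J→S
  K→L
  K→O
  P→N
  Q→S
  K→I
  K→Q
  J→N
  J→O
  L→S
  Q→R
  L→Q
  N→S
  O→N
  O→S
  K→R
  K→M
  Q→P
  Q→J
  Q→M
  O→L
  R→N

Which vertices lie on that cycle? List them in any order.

J, L, O, Q

DFS with gray/black marking from Q:
Q gray
  J gray
    S gray
    S black
    O gray
      O→S: S black — skip
      L gray
        L→S: S black — skip
        L→Q: Q is gray → back edge
Back edge closes the cycle Q → J → O → L → Q; its vertices are {J, L, O, Q}.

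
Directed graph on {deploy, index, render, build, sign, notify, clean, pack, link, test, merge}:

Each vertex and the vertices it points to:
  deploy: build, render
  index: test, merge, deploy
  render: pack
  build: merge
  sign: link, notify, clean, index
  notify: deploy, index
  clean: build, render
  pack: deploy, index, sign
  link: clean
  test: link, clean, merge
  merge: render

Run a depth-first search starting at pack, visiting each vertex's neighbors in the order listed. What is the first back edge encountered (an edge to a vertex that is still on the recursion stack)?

DFS from pack (visiting each vertex's neighbors in the order listed); mark gray on enter, black on exit:
pack gray
  deploy gray
    build gray
      merge gray
        render gray
          render→pack: pack is gray → back edge
First back edge: render → pack.

render->pack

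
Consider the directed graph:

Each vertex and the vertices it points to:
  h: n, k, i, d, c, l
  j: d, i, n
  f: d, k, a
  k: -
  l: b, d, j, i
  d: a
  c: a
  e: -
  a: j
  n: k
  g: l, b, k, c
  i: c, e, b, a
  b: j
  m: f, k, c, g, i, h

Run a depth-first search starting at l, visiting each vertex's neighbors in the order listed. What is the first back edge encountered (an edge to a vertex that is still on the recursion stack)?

DFS from l (visiting each vertex's neighbors in the order listed); mark gray on enter, black on exit:
l gray
  b gray
    j gray
      d gray
        a gray
          a→j: j is gray → back edge
First back edge: a → j.

a→j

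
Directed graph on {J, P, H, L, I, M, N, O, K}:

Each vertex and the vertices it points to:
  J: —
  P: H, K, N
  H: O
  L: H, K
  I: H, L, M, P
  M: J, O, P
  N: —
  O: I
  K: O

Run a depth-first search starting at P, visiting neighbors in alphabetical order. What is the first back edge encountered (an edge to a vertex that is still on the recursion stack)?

I→H

DFS from P (visiting neighbors in alphabetical order); mark gray on enter, black on exit:
P gray
  H gray
    O gray
      I gray
        I→H: H is gray → back edge
First back edge: I → H.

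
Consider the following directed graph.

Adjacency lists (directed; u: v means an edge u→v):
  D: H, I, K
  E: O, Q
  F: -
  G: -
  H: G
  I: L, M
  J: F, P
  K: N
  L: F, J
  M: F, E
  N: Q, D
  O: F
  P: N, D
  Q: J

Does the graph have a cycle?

Yes

DFS with white/gray/black marking, starting from G:
G gray
G black
D gray
  H gray
    H→G: G black — skip
  H black
  I gray
    L gray
      F gray
      F black
      J gray
        J→F: F black — skip
        P gray
          N gray
            Q gray
              Q→J: J is gray → back edge
Back edge found, so a cycle exists: J → P → N → Q → J.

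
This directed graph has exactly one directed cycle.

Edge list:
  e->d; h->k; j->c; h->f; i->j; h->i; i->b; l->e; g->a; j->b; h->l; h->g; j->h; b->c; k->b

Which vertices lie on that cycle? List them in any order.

h, i, j

DFS with gray/black marking from h:
h gray
  i gray
    b gray
      c gray
      c black
    b black
    j gray
      j→b: b black — skip
      j→h: h is gray → back edge
Back edge closes the cycle h → i → j → h; its vertices are {h, i, j}.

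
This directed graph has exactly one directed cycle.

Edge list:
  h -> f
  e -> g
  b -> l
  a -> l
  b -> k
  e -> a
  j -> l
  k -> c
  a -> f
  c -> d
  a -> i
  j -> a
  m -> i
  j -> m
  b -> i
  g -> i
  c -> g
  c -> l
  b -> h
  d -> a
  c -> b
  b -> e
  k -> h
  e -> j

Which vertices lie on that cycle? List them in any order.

DFS with gray/black marking from k:
k gray
  h gray
    f gray
    f black
  h black
  c gray
    b gray
      b→k: k is gray → back edge
Back edge closes the cycle k → c → b → k; its vertices are {b, c, k}.

b, c, k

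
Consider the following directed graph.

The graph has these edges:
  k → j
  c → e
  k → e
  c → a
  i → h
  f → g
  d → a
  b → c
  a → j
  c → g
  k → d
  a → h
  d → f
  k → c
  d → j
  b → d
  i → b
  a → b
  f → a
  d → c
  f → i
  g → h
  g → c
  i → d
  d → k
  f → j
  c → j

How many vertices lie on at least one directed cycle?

8

A vertex is on a directed cycle iff it belongs to a strongly connected component of size ≥ 2 (or has a self-loop).
The vertices on cycles are {a, b, c, d, f, g, i, k} — 8 in total.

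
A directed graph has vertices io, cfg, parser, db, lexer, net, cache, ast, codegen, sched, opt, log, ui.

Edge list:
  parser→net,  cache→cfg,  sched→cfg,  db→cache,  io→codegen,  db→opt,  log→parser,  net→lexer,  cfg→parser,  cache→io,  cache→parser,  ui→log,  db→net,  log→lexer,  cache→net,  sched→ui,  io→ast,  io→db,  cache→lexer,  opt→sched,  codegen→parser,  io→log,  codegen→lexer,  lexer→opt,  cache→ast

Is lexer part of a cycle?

Yes

lexer is on a cycle iff lexer can reach itself via ≥1 edge.
lexer → opt → sched → ui → log → lexer — yes.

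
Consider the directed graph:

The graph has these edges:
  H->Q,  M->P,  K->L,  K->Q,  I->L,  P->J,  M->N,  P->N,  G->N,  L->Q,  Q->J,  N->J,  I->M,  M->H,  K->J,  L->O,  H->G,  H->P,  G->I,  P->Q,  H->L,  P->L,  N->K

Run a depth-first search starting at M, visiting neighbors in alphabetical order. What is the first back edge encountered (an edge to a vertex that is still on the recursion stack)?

DFS from M (visiting neighbors in alphabetical order); mark gray on enter, black on exit:
M gray
  H gray
    G gray
      I gray
        L gray
          O gray
          O black
          Q gray
            J gray
            J black
          Q black
        L black
        I→M: M is gray → back edge
First back edge: I → M.

I->M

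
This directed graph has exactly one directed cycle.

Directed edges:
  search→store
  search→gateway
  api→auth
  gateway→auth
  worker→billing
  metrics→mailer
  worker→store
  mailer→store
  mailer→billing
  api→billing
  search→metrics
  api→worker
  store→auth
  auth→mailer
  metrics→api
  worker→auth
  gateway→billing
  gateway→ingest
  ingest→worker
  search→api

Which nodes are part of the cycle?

auth, store, mailer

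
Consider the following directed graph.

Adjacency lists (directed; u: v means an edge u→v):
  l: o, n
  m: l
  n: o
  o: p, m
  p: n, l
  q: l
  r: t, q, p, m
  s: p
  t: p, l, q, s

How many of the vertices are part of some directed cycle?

5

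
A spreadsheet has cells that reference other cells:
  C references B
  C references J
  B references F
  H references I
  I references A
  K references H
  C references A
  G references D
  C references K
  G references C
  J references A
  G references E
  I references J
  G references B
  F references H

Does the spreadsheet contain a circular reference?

No

DFS with white/gray/black marking, starting from I:
I gray
  A gray
  A black
  J gray
    J→A: A black — skip
  J black
I black
B gray
  F gray
    H gray
      H→I: I black — skip
    H black
  F black
B black
C gray
  C→J: J black — skip
  C→B: B black — skip
  K gray
    K→H: H black — skip
  K black
  C→A: A black — skip
C black
D gray
D black
E gray
E black
G gray
  G→E: E black — skip
  G→D: D black — skip
  G→C: C black — skip
  G→B: B black — skip
G black
Every edge goes to a white or black vertex — no back edge, so the graph is acyclic.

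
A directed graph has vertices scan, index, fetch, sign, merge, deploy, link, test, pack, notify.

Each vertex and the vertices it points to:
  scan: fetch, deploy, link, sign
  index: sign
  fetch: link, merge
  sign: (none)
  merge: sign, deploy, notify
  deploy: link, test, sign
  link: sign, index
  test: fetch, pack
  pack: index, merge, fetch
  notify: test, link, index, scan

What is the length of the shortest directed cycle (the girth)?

For each vertex v, BFS finds the shortest path from v back to v.
The shortest such closed walk is merge → deploy → test → fetch → merge, length 4.

4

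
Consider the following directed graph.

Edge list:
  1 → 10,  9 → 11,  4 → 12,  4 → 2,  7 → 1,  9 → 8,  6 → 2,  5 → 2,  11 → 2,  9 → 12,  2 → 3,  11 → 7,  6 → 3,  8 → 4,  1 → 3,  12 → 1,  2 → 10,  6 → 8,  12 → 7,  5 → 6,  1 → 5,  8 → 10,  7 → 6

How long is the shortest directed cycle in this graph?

5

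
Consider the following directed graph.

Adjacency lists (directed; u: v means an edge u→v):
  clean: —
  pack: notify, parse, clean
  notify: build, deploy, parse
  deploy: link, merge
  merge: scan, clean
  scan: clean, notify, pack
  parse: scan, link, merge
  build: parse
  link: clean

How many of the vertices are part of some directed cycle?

7

A vertex is on a directed cycle iff it belongs to a strongly connected component of size ≥ 2 (or has a self-loop).
The vertices on cycles are {pack, scan, build, merge, parse, deploy, notify} — 7 in total.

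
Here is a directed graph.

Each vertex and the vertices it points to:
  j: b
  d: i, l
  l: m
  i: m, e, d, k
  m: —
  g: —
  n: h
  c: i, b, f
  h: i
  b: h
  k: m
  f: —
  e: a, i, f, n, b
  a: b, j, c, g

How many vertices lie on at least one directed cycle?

9

A vertex is on a directed cycle iff it belongs to a strongly connected component of size ≥ 2 (or has a self-loop).
The vertices on cycles are {a, b, c, d, e, h, i, j, n} — 9 in total.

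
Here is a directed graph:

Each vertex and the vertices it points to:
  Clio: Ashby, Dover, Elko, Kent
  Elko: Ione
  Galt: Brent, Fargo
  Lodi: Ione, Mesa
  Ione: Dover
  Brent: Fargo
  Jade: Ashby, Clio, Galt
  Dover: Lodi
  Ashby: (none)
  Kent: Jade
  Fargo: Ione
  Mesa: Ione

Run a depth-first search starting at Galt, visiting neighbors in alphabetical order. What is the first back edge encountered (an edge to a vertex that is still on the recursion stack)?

Lodi→Ione

DFS from Galt (visiting neighbors in alphabetical order); mark gray on enter, black on exit:
Galt gray
  Brent gray
    Fargo gray
      Ione gray
        Dover gray
          Lodi gray
            Lodi→Ione: Ione is gray → back edge
First back edge: Lodi → Ione.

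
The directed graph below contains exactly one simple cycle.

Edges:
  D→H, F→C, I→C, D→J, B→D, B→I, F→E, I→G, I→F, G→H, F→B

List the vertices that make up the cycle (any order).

B, F, I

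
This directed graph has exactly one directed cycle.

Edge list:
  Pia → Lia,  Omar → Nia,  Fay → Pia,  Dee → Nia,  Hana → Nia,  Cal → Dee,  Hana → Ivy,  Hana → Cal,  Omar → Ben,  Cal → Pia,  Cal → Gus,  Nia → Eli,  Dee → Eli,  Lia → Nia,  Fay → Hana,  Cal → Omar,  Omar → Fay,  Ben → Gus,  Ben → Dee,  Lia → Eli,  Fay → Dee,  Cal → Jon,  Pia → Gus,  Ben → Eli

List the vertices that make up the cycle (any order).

Cal, Fay, Hana, Omar

DFS with gray/black marking from Fay:
Fay gray
  Dee gray
    Nia gray
      Eli gray
      Eli black
    Nia black
    Dee→Eli: Eli black — skip
  Dee black
  Pia gray
    Gus gray
    Gus black
    Lia gray
      Lia→Eli: Eli black — skip
      Lia→Nia: Nia black — skip
    Lia black
  Pia black
  Hana gray
    Ivy gray
    Ivy black
    Cal gray
      Cal→Dee: Dee black — skip
      Cal→Pia: Pia black — skip
      Jon gray
      Jon black
      Omar gray
        Omar→Nia: Nia black — skip
        Ben gray
          Ben→Eli: Eli black — skip
          Ben→Dee: Dee black — skip
          Ben→Gus: Gus black — skip
        Ben black
        Omar→Fay: Fay is gray → back edge
Back edge closes the cycle Fay → Hana → Cal → Omar → Fay; its vertices are {Cal, Fay, Hana, Omar}.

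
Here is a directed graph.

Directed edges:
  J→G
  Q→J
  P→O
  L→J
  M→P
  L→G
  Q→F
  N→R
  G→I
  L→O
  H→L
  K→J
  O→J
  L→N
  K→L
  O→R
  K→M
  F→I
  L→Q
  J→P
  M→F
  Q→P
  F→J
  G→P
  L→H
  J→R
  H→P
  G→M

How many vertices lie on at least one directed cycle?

8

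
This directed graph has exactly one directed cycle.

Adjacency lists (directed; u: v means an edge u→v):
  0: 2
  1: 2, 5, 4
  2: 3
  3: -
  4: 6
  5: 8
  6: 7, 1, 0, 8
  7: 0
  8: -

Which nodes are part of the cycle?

DFS with gray/black marking from 1:
1 gray
  2 gray
    3 gray
    3 black
  2 black
  5 gray
    8 gray
    8 black
  5 black
  4 gray
    6 gray
      7 gray
        0 gray
          0→2: 2 black — skip
        0 black
      7 black
      6→1: 1 is gray → back edge
Back edge closes the cycle 1 → 4 → 6 → 1; its vertices are {1, 4, 6}.

1, 4, 6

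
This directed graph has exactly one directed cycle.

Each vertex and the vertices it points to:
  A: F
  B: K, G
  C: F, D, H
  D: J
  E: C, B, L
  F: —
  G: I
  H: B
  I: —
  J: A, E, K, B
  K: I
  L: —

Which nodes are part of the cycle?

C, D, E, J

DFS with gray/black marking from J:
J gray
  A gray
    F gray
    F black
  A black
  E gray
    C gray
      C→F: F black — skip
      D gray
        D→J: J is gray → back edge
Back edge closes the cycle J → E → C → D → J; its vertices are {C, D, E, J}.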